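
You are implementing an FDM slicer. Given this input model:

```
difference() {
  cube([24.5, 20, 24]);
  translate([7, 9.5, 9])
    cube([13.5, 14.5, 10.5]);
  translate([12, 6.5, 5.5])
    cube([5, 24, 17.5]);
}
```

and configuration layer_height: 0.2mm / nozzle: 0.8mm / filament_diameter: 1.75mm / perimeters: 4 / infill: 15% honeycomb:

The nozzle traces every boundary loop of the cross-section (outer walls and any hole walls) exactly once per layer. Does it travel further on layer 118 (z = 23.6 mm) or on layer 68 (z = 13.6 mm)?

Layer 118 (z = 23.6): the cube (footprint 24.5×20) is included at this height (perimeter 89.00 mm); the cube at (7, 9.5) does not reach this height (z outside [9, 19.5]); the cube at (12, 6.5) does not reach this height (z outside [5.5, 23]); After the difference (first − rest): none of the subtracted shapes is present at this height, so the 24.5×20 cube is unchanged — boundary = 89.00 mm. So its perimeter = 89.00 mm. Layer 68 (z = 13.6): the cube (footprint 24.5×20) is included at this height (perimeter 89.00 mm); the 13.5×14.5 cube at (7, 9.5) contributes its full rectangle (perimeter 56.00 mm); the 5×24 cube at (12, 6.5) contributes its full rectangle (perimeter 58.00 mm); Taking the first minus the rest: starting from the 24.5×20 cube, the 13.5×14.5 cube at (7, 9.5) partially overlaps it — only the 141.75 mm² overlap (of its 195.75 mm²) is removed, clipping the outline; the 5×24 cube at (12, 6.5) partially overlaps it — only the 15.00 mm² overlap (of its 120.00 mm²) is removed, clipping the outline — boundary = 116.00 mm. So its perimeter = 116.00 mm. Layer 68 is larger (116.00 vs 89.00 mm).

layer 68 (z = 13.6 mm)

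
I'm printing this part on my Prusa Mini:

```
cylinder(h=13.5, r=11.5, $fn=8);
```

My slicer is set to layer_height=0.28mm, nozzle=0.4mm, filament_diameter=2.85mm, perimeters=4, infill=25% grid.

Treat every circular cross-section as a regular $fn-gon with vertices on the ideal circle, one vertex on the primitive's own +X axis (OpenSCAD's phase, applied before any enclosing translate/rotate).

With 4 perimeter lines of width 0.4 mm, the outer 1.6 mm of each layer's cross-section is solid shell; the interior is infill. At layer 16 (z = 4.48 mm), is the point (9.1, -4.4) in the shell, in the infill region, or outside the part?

At z = 4.48 mm: the r=11.5 cylinder gives a regular 8-gon of circumradius 11.5 (constant along its height). Overall, the cross-section is a single solid region. The nearest boundary edge runs (8.13, -8.13)→(11.50, 0.00); distance from the point to it = 0.53 mm. The point is inside the cross-section, 0.53 mm from the nearest boundary — within the 1.6 mm shell band (4 × 0.4).

shell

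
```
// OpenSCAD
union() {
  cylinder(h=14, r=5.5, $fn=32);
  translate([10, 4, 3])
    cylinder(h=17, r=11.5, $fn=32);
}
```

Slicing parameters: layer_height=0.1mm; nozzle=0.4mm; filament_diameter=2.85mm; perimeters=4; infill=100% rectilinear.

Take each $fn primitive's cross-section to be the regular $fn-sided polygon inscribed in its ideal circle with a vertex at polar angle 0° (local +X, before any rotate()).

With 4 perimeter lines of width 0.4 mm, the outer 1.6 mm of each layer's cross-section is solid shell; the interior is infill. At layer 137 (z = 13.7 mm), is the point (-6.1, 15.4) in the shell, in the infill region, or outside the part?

outside

At z = 13.7 mm: the r=5.5 cylinder contributes a regular 32-gon of circumradius 5.5; the r=11.5 cylinder at (10, 4) gives a regular 32-gon of circumradius 11.5 (constant along its height); Merging all regions: the regions partially overlap (shared area 49.86 mm²), so overlapping operands fuse into one piece — 1 connected region. Overall, the cross-section is a single solid region. The nearest boundary edge runs (-0.62, 8.40)→(0.44, 10.39); distance from the point to it = 8.24 mm. The point is not inside any of the regions above, so it lies outside the cross-section (8.24 mm from the nearest boundary).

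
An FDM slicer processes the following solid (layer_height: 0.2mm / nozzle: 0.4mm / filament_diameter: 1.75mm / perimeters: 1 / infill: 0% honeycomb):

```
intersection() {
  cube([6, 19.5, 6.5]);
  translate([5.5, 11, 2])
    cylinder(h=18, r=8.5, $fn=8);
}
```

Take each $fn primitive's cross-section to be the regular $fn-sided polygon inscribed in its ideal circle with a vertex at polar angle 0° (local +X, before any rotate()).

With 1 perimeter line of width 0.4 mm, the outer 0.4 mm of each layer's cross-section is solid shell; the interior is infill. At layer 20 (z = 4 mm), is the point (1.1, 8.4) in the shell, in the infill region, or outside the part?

At z = 4 mm: the cube is present — its section is the full 6×19.5 rectangle; the r=8.5 cylinder at (5.5, 11) contributes a regular 8-gon of circumradius 8.5; Keeping only the common overlap: the r=8.5 cylinder at (5.5, 11) partially overlaps the 6×19.5 cube; clipping to the common part keeps 89.37 mm² — 1 connected region. Overall, the cross-section is a single solid region. The nearest boundary edge runs (0.00, 4.78)→(0.00, 17.22); distance from the point to it = 1.10 mm. The point is inside the cross-section and 1.10 mm from the nearest boundary — more than the 0.4 mm shell width (1 × 0.4), so it's in the infill interior.

infill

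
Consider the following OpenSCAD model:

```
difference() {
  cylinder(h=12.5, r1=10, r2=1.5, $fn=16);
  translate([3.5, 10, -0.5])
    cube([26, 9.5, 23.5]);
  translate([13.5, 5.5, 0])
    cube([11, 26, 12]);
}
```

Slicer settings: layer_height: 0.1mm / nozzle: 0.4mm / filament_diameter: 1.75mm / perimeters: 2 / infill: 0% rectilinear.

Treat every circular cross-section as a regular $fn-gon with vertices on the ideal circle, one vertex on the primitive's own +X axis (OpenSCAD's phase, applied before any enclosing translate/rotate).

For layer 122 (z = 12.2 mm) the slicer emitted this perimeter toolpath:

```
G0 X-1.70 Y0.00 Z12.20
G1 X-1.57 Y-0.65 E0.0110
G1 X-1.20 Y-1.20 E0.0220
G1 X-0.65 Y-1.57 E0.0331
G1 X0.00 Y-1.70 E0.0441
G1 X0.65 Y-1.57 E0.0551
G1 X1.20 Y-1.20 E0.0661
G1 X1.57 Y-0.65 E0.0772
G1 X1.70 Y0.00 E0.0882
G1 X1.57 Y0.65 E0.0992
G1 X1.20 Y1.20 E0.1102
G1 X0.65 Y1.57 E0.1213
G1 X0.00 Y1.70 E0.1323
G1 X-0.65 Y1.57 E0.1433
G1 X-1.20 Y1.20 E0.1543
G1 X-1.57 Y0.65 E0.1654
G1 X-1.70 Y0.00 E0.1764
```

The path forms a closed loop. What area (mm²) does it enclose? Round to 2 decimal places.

8.84 mm²

Apply the shoelace formula to the sequence of (X, Y) vertices; enclosed area = 8.84 mm².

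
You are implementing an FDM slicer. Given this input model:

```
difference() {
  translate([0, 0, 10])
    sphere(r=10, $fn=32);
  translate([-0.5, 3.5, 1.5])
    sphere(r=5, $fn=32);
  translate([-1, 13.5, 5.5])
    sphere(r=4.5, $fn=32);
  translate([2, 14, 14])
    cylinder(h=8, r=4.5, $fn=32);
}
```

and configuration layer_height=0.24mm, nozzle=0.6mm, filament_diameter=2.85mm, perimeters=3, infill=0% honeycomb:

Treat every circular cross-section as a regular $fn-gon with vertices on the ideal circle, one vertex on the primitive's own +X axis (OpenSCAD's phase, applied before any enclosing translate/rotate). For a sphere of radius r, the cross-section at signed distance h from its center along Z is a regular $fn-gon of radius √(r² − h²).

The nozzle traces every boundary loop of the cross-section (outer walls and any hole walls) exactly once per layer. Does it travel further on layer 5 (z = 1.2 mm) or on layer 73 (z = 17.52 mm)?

layer 73 (z = 17.52 mm)

Layer 5 (z = 1.2): the sphere: section is a regular 32-gon, circumradius = √(r²−h²) = √(10²−8.8²) = 4.750 (perimeter = 2·32·4.750·sin(180°/32) = 29.80 mm); the sphere at (-0.5, 3.5): section is a regular 32-gon, circumradius = √(r²−h²) = √(5²−0.3²) = 4.991 (perimeter = 2·32·4.991·sin(180°/32) = 31.31 mm); the sphere at (-1, 13.5): section is a regular 32-gon, circumradius = √(r²−h²) = √(4.5²−4.3²) = 1.327 (perimeter = 2·32·1.327·sin(180°/32) = 8.32 mm); the cylinder at (2, 14) is not intersected at this z (z outside [14, 22]); Taking the first minus the rest: starting from the r=10 sphere, the r=5 sphere at (-0.5, 3.5) partially overlaps it — only the 40.45 mm² overlap (of its 77.76 mm²) is removed, clipping the outline; the r=4.5 sphere at (-1, 13.5) misses the remaining region (no effect) — boundary = 29.13 mm. So its perimeter = 29.13 mm. Layer 73 (z = 17.52): the r=10 sphere contributes a regular 32-gon of circumradius √(10²−7.52²) = 6.592 (perimeter = 2·32·6.592·sin(180°/32) = 41.35 mm); the sphere at (-0.5, 3.5) is absent (|z−center|=16.020 > r=5); the sphere at (-1, 13.5) does not reach this height (|z−center|=12.020 > r=4.5); the r=4.5 cylinder at (2, 14) gives a regular 32-gon of circumradius 4.5 (constant along its height) (perimeter = 2·32·4.500·sin(180°/32) = 28.23 mm); After the difference (first − rest): starting from the r=10 sphere, the r=4.5 cylinder at (2, 14) misses the remaining region (no effect) — boundary = 41.35 mm. So its perimeter = 41.35 mm. Layer 73 is larger (41.35 vs 29.13 mm).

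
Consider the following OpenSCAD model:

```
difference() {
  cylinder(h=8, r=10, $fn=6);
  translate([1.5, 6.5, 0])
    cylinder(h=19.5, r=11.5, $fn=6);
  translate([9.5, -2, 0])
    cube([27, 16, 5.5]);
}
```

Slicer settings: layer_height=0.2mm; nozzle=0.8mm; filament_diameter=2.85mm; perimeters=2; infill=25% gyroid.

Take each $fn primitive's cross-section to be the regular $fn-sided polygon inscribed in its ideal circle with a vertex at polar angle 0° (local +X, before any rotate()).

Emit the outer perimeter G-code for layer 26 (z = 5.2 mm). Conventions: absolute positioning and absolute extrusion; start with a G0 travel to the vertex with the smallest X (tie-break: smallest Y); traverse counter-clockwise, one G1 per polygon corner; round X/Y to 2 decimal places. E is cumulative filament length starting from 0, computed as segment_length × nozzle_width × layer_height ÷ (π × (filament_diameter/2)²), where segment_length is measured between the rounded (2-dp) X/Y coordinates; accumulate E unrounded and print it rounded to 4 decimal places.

G0 X-10.00 Y0.00 Z5.20
G1 X-5.00 Y-8.66 E0.2508
G1 X5.00 Y-8.66 E0.5016
G1 X9.50 Y-0.87 E0.7272
G1 X9.50 Y0.44 E0.7601
G1 X7.25 Y-3.46 E0.8730
G1 X-4.25 Y-3.46 E1.1615
G1 X-8.12 Y3.25 E1.3557
G1 X-10.00 Y0.00 E1.4499

At z = 5.2 mm: the r=10 cylinder gives a regular 6-gon of circumradius 10 (constant along its height); the cylinder at (1.5, 6.5): section is a regular 6-gon, circumradius r=11.5; the 27×16 cube at (9.5, -2) contributes its full rectangle; Subtracting the remaining from the first: starting from the r=10 cylinder, the r=11.5 cylinder at (1.5, 6.5) partially overlaps it — only the 170.25 mm² overlap (of its 343.60 mm²) is removed, clipping the outline; the 27×16 cube at (9.5, -2) partially overlaps it — only the 0.41 mm² overlap (of its 432.00 mm²) is removed, clipping the outline — 1 connected region. The outline is a single polygon with 8 vertices. Extrusion per mm of travel: 0.8 × 0.2 / (π × 1.425²) = 0.025081. Accumulating E over each segment gives final E = 1.4499.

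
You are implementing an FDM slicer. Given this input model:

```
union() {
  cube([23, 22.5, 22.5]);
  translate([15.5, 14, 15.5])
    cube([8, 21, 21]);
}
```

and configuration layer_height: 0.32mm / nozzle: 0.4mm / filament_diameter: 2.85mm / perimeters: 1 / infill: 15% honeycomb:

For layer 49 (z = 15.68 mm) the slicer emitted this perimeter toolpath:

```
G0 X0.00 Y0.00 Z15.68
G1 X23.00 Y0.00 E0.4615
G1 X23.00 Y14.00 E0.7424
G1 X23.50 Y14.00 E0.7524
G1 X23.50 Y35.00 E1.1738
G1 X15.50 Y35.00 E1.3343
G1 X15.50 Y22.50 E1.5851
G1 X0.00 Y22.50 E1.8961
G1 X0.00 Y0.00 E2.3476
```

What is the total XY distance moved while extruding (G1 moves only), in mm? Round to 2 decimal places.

117.00 mm

Sum the Euclidean lengths of each G1 segment: total = 117.00 mm.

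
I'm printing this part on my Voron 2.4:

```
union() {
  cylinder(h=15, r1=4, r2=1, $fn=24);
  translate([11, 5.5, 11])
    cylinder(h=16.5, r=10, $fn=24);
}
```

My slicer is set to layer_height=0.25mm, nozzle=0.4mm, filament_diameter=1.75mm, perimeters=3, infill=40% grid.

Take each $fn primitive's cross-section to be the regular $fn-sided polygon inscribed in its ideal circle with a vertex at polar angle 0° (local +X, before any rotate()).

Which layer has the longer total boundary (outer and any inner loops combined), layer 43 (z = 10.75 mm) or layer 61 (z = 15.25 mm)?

layer 61 (z = 15.25 mm)

Layer 43 (z = 10.75): the cone contributes a regular 24-gon of circumradius 1.850 (interpolated between r1=4 and r2=1 at t=0.717) (perimeter = 2·24·1.850·sin(180°/24) = 11.59 mm); the cylinder at (11, 5.5) is not intersected at this z (z outside [11, 27.5]); Combining (union): only the cone is present, so the union is just that shape — boundary = 11.59 mm. So its perimeter = 11.59 mm. Layer 61 (z = 15.25): the cone does not reach this height (z outside [0, 15]); the r=10 cylinder at (11, 5.5) contributes a regular 24-gon of circumradius 10 (perimeter = 2·24·10.000·sin(180°/24) = 62.65 mm); Combining (union): only the r=10 cylinder at (11, 5.5) is present, so the union is just that shape — boundary = 62.65 mm. So its perimeter = 62.65 mm. Layer 61 is larger (62.65 vs 11.59 mm).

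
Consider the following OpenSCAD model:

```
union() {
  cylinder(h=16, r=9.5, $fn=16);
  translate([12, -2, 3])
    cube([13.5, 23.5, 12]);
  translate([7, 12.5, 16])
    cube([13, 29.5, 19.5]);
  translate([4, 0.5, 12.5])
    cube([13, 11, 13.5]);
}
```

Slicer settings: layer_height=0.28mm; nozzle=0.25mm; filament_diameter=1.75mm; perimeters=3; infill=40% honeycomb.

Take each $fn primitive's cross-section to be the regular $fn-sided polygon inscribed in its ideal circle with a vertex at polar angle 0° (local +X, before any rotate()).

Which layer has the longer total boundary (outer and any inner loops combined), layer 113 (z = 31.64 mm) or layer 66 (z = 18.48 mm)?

Layer 113 (z = 31.64): the cylinder does not reach this height (z outside [0, 16]); the cube at (12, -2) is not intersected at this z (z outside [3, 15]); the cube at (7, 12.5) (footprint 13×29.5) is included at this height (perimeter 85.00 mm); the cube at (4, 0.5) is absent (z outside [12.5, 26]); Merging all regions: only the 13×29.5 cube at (7, 12.5) is present, so the union is just that shape — boundary = 85.00 mm. So its perimeter = 85.00 mm. Layer 66 (z = 18.48): the cylinder is not intersected at this z (z outside [0, 16]); the cube at (12, -2) is not intersected at this z (z outside [3, 15]); the cube at (7, 12.5) (footprint 13×29.5) is included at this height (perimeter 85.00 mm); the cube at (4, 0.5) (footprint 13×11) is included at this height (perimeter 48.00 mm); Combining (union): the 2 present regions are separate (no shared area or edge), so areas and boundary lengths simply add and each stays a separate island — boundary = 133.00 mm. So its perimeter = 133.00 mm. Layer 66 is larger (133.00 vs 85.00 mm).

layer 66 (z = 18.48 mm)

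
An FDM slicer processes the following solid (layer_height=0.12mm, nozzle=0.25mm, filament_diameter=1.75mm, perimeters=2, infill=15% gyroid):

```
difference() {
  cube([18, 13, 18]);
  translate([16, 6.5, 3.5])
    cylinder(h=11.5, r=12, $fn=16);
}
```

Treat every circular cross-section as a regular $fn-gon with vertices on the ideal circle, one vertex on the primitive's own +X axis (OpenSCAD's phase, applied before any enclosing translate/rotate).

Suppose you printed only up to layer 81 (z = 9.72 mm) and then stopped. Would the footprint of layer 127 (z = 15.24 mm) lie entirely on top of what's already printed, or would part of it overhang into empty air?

Compare the two slices. At z = 9.72: the cube is present — its section is the full 18×13 rectangle (area 234.00 mm²); the r=12 cylinder at (16, 6.5) gives a regular 16-gon of circumradius 12 (constant along its height) (area = (16/2)·12.000²·sin(360°/16) = 440.85 mm²); After the difference (first − rest): starting from the 18×13 cube (234.00 mm²), the r=12 cylinder at (16, 6.5) partially overlaps it — only the 171.89 mm² overlap (of its 440.85 mm²) is removed, clipping the outline — area = 62.11 mm². At z = 15.24: the 18×13 cube contributes its full rectangle (area 234.00 mm²); the cylinder at (16, 6.5) does not reach this height (z outside [3.5, 15]); Taking the first minus the rest: none of the subtracted shapes is present at this height, so the 18×13 cube is unchanged — area = 234.00 mm². Checking containment: at z = 15.24 the cross-section extends beyond the z = 9.72 cross-section by about 171.89 mm².

part overhangs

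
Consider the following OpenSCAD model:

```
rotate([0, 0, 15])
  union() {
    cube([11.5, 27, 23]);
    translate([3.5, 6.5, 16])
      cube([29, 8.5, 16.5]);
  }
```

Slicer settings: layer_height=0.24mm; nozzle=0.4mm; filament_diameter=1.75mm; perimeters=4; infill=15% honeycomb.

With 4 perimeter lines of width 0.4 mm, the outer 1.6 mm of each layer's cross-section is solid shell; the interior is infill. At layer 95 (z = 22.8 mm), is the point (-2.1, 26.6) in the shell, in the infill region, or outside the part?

At z = 22.8 mm: the cube is present — its section is the full 11.5×27 rectangle; the 29×8.5 cube at (3.5, 6.5) contributes its full rectangle; Combining (union): the regions partially overlap (shared area 68.00 mm²), so overlapping operands fuse into one piece — 1 connected region; (whole slice rotated 15° about Z — lengths, areas and connectivity unchanged). Overall, the cross-section is a single solid region. Undo the 15° rotation: the query point maps to (4.856, 26.237) in the un-rotated model frame. The nearest boundary edge runs (0.00, 27.00)→(11.50, 27.00); distance from the point to it = 0.76 mm. The point is inside the cross-section, 0.76 mm from the nearest boundary — within the 1.6 mm shell band (4 × 0.4).

shell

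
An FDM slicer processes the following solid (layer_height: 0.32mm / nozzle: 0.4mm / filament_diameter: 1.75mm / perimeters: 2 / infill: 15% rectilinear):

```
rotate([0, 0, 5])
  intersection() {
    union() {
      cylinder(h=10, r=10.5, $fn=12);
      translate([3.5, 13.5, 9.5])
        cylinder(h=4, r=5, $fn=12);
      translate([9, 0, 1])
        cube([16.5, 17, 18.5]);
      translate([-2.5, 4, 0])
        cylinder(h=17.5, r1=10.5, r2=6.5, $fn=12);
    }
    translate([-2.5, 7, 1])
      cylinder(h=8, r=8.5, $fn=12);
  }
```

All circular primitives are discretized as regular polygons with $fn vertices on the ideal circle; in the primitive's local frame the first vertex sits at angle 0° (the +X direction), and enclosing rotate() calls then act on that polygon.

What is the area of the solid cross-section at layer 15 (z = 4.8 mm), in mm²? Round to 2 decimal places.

186.64 mm²

At z = 4.8 mm: the r=10.5 cylinder gives a regular 12-gon of circumradius 10.5 (constant along its height) (area = (12/2)·10.500²·sin(360°/12) = 330.75 mm²); the cylinder at (3.5, 13.5) is absent (z outside [9.5, 13.5]); the 16.5×17 cube at (9, 0) contributes its full rectangle (area 280.50 mm²); the cone at (-2.5, 4) contributes a regular 12-gon of circumradius 9.403 (interpolated between r1=10.5 and r2=6.5 at t=0.274) (area = (12/2)·9.403²·sin(360°/12) = 265.24 mm²); Merging all regions: the regions partially overlap — summed areas 876.49 mm² minus the doubly-counted overlap 209.04 mm² gives 667.45 mm² — area = 667.45 mm²; the r=8.5 cylinder at (-2.5, 7) gives a regular 12-gon of circumradius 8.5 (constant along its height) (area = (12/2)·8.500²·sin(360°/12) = 216.75 mm²); After intersecting: the r=8.5 cylinder at (-2.5, 7) partially overlaps that combined region; clipping to the common part keeps 186.64 mm² — area = 186.64 mm²; (rotated 5° about Z; rotation is an isometry so areas/perimeters/island counts are preserved). Overall, the cross-section is a single solid region. Net area = 186.64 mm².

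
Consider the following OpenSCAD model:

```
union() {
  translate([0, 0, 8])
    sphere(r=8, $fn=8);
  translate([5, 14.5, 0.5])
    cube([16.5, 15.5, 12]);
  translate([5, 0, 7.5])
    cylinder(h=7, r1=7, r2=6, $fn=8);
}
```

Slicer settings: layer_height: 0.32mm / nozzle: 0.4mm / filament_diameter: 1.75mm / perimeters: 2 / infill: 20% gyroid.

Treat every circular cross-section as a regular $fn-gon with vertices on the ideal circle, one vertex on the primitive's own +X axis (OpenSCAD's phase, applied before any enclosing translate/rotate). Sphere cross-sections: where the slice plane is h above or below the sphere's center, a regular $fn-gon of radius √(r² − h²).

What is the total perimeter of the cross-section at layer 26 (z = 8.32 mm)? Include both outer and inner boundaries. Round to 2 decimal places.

At z = 8.32 mm: the sphere: section is a regular 8-gon, circumradius = √(r²−h²) = √(8²−0.32²) = 7.994 (perimeter = 2·8·7.994·sin(180°/8) = 48.94 mm); the cube at (5, 14.5) is present — its section is the full 16.5×15.5 rectangle (perimeter 64.00 mm); the cone at (5, 0) contributes a regular 8-gon of circumradius 6.883 (interpolated between r1=7 and r2=6 at t=0.117) (perimeter = 2·8·6.883·sin(180°/8) = 42.14 mm); Combining (union): the regions partially overlap (shared area 86.67 mm²), so the edge portions inside another operand are dropped and the merged outline is re-measured after clipping — boundary = 120.37 mm. Overall, the cross-section has 2 separate islands. Total boundary length (outer) = 120.37 mm.

120.37 mm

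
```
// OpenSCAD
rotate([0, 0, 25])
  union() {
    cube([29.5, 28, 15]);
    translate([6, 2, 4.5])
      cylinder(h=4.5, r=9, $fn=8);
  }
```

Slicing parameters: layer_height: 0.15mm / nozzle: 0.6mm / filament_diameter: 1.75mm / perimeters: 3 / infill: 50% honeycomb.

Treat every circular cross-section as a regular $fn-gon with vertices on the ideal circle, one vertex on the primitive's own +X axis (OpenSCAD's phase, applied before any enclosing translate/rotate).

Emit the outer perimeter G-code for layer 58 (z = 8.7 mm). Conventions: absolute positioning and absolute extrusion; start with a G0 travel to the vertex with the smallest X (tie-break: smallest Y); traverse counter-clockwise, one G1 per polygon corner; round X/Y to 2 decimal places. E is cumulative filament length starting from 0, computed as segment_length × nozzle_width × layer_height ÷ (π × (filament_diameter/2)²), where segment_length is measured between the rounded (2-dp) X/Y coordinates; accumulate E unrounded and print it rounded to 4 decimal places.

At z = 8.7 mm: the cube is present — its section is the full 29.5×28 rectangle; the r=9 cylinder at (6, 2) gives a regular 8-gon of circumradius 9 (constant along its height); Combining (union): the regions partially overlap (shared area 132.99 mm²), so overlapping operands fuse into one piece — 1 connected region; (whole slice rotated 25° about Z — lengths, areas and connectivity unchanged). The outline is a single polygon with 10 vertices. Extrusion per mm of travel: 0.6 × 0.15 / (π × 0.875²) = 0.037418. Accumulating E over each segment gives final E = 4.6765.

G0 X-11.83 Y25.38 Z8.70
G1 X-3.60 Y7.72 E0.7290
G1 X-3.86 Y7.43 E0.7436
G1 X-3.56 Y0.54 E1.0017
G1 X1.51 Y-4.11 E1.2591
G1 X8.40 Y-3.81 E1.5171
G1 X13.05 Y1.27 E1.7748
G1 X12.84 Y5.99 E1.9516
G1 X26.74 Y12.47 E2.5254
G1 X14.90 Y37.84 E3.5730
G1 X-11.83 Y25.38 E4.6765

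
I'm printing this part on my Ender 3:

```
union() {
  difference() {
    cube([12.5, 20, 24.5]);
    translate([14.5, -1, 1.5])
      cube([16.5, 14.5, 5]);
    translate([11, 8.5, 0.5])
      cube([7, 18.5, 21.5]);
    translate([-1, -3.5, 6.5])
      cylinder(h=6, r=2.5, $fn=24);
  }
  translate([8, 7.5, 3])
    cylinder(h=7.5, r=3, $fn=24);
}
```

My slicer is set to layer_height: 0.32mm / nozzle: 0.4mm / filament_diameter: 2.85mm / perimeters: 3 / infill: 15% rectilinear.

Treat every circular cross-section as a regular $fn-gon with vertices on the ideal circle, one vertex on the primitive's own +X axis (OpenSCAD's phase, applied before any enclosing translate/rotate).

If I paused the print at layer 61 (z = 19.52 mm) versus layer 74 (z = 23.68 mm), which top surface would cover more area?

layer 74 (z = 23.68 mm)

Layer 61 (z = 19.52): the 12.5×20 cube contributes its full rectangle (area 250.00 mm²); the cube at (14.5, -1) does not reach this height (z outside [1.5, 6.5]); the cube at (11, 8.5) (footprint 7×18.5) is included at this height (area 129.50 mm²); the cylinder at (-1, -3.5) is not intersected at this z (z outside [6.5, 12.5]); Taking the first minus the rest: starting from the 12.5×20 cube (250.00 mm²), the 7×18.5 cube at (11, 8.5) partially overlaps it — only the 17.25 mm² overlap (of its 129.50 mm²) is removed, clipping the outline — area = 232.75 mm²; the cylinder at (8, 7.5) is not intersected at this z (z outside [3, 10.5]); Combining (union): only the result so far is present, so the union is just that shape — area = 232.75 mm². So its area = 232.75 mm². Layer 74 (z = 23.68): the 12.5×20 cube contributes its full rectangle (area 250.00 mm²); the cube at (14.5, -1) does not reach this height (z outside [1.5, 6.5]); the cube at (11, 8.5) is not intersected at this z (z outside [0.5, 22]); the cylinder at (-1, -3.5) is not intersected at this z (z outside [6.5, 12.5]); Subtracting the remaining from the first: none of the subtracted shapes is present at this height, so the 12.5×20 cube is unchanged — area = 250.00 mm²; the cylinder at (8, 7.5) is absent (z outside [3, 10.5]); Combining (union): only that combined region is present, so the union is just that shape — area = 250.00 mm². So its area = 250.00 mm². Layer 74 is larger (250.00 vs 232.75 mm²).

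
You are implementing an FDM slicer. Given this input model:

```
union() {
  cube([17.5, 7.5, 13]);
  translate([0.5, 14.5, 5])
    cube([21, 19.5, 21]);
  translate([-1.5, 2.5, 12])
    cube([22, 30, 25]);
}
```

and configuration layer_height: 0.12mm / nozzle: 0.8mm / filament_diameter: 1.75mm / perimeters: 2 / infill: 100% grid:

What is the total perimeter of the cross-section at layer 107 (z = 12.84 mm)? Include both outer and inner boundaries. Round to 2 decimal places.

114.00 mm

At z = 12.84 mm: the cube (footprint 17.5×7.5) is included at this height (perimeter 50.00 mm); the cube at (0.5, 14.5) (footprint 21×19.5) is included at this height (perimeter 81.00 mm); the cube at (-1.5, 2.5) is present — its section is the full 22×30 rectangle (perimeter 104.00 mm); Merging all regions: the regions partially overlap (shared area 447.50 mm²), so the edge portions inside another operand are dropped and the merged outline is re-measured after clipping — boundary = 114.00 mm. Overall, the cross-section is a single solid region. Total boundary length (outer) = 114.00 mm.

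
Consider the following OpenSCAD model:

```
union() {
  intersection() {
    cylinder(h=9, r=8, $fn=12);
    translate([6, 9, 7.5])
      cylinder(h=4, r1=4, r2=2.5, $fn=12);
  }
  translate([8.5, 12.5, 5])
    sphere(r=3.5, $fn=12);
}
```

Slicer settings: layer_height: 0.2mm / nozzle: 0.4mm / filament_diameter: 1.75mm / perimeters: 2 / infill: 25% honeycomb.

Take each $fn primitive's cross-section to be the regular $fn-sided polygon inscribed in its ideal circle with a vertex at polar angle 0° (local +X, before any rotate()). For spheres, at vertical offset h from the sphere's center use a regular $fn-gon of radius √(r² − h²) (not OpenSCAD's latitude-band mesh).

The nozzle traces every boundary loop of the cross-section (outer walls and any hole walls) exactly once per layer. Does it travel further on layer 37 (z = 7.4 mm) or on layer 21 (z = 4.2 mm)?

Layer 37 (z = 7.4): the r=8 cylinder gives a regular 12-gon of circumradius 8 (constant along its height) (perimeter = 2·12·8.000·sin(180°/12) = 49.69 mm); the cone at (6, 9) does not reach this height (z outside [7.5, 11.5]); After intersecting: at least one operand is absent at this height, so nothing remains; the r=3.5 sphere at (8.5, 12.5) contributes a regular 12-gon of circumradius √(3.5²−2.4²) = 2.548 (perimeter = 2·12·2.548·sin(180°/12) = 15.82 mm); Merging all regions: only the r=3.5 sphere at (8.5, 12.5) is present, so the union is just that shape — boundary = 15.82 mm. So its perimeter = 15.82 mm. Layer 21 (z = 4.2): the cylinder: section is a regular 12-gon, circumradius r=8 (perimeter = 2·12·8.000·sin(180°/12) = 49.69 mm); the cone at (6, 9) is absent (z outside [7.5, 11.5]); Keeping only the common overlap: at least one operand is absent at this height, so nothing remains; the sphere at (8.5, 12.5): section is a regular 12-gon, circumradius = √(r²−h²) = √(3.5²−0.8²) = 3.407 (perimeter = 2·12·3.407·sin(180°/12) = 21.17 mm); Combining (union): only the r=3.5 sphere at (8.5, 12.5) is present, so the union is just that shape — boundary = 21.17 mm. So its perimeter = 21.17 mm. Layer 21 is larger (21.17 vs 15.82 mm).

layer 21 (z = 4.2 mm)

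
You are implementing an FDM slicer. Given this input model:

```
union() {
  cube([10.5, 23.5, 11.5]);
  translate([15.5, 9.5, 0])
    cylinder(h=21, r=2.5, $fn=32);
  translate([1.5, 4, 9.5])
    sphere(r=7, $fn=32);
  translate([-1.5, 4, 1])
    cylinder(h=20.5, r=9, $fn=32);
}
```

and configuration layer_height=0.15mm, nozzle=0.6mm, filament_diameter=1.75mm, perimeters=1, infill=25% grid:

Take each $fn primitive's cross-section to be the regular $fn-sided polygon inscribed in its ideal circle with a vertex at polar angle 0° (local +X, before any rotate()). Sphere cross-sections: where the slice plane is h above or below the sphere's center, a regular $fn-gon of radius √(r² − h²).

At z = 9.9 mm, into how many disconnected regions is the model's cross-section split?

At z = 9.9 mm: the cube is present — its section is the full 10.5×23.5 rectangle; the cylinder at (15.5, 9.5): section is a regular 32-gon, circumradius r=2.5; the r=7 sphere at (1.5, 4) slices to a regular 32-gon of circumradius 6.989 (√(r²−h²) with h=0.4 from center); the r=9 cylinder at (-1.5, 4) gives a regular 32-gon of circumradius 9 (constant along its height); Merging all regions: the regions partially overlap (shared area 230.19 mm²), so overlapping operands fuse into one piece — 2 connected regions. The result has 2 disconnected regions.

2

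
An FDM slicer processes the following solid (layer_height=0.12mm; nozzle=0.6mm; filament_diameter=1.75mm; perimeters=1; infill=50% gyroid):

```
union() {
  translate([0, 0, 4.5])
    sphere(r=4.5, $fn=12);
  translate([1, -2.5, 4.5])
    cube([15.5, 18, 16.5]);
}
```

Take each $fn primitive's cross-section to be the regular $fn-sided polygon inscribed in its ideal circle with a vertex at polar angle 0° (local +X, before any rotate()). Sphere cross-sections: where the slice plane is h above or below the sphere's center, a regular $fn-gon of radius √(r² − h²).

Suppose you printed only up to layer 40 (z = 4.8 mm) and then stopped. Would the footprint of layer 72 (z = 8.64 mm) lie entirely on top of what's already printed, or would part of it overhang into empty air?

entirely on top

Compare the two slices. At z = 4.8: the r=4.5 sphere slices to a regular 12-gon of circumradius 4.490 (√(r²−h²) with h=0.3 from center) (area = (12/2)·4.490²·sin(360°/12) = 60.48 mm²); the cube at (1, -2.5) is present — its section is the full 15.5×18 rectangle (area 279.00 mm²); Combining (union): the regions partially overlap — summed areas 339.48 mm² minus the doubly-counted overlap 18.63 mm² gives 320.85 mm² — area = 320.85 mm². At z = 8.64: the sphere: section is a regular 12-gon, circumradius = √(r²−h²) = √(4.5²−4.14²) = 1.764 (area = (12/2)·1.764²·sin(360°/12) = 9.33 mm²); the cube at (1, -2.5) is present — its section is the full 15.5×18 rectangle (area 279.00 mm²); Taking the union: the regions partially overlap — summed areas 288.33 mm² minus the doubly-counted overlap 1.42 mm² gives 286.91 mm² — area = 286.91 mm². Checking containment: the cross-section at z = 8.64 is a subset of the cross-section at z = 4.8.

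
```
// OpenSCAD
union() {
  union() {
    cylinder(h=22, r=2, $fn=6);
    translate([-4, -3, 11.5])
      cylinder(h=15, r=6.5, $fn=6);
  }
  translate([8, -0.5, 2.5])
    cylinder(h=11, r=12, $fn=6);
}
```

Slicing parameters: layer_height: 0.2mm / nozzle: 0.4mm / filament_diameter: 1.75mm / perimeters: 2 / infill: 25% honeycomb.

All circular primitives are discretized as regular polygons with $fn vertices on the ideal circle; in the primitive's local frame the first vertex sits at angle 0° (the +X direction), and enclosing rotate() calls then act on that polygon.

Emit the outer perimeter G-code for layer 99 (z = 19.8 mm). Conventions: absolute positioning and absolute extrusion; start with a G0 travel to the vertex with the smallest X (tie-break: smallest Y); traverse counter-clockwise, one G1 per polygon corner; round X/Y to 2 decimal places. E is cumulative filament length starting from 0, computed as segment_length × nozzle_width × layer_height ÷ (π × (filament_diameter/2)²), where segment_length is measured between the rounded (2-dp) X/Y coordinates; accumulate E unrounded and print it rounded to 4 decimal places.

At z = 19.8 mm: the cylinder: section is a regular 6-gon, circumradius r=2; the r=6.5 cylinder at (-4, -3) contributes a regular 6-gon of circumradius 6.5; Taking the union: the regions partially overlap (shared area 7.60 mm²), so overlapping operands fuse into one piece — 1 connected region; the cylinder at (8, -0.5) is not intersected at this z (z outside [2.5, 13.5]); Combining (union): only the result so far is present, so the union is just that shape — 1 connected region. The outline is a single polygon with 10 vertices. Extrusion per mm of travel: 0.4 × 0.2 / (π × 0.875²) = 0.033260. Accumulating E over each segment gives final E = 1.3383.

G0 X-10.50 Y-3.00 Z19.80
G1 X-7.25 Y-8.63 E0.2162
G1 X-0.75 Y-8.63 E0.4324
G1 X2.50 Y-3.00 E0.6486
G1 X1.38 Y-1.07 E0.7228
G1 X2.00 Y0.00 E0.7640
G1 X1.00 Y1.73 E0.8304
G1 X-0.23 Y1.73 E0.8713
G1 X-0.75 Y2.63 E0.9059
G1 X-7.25 Y2.63 E1.1221
G1 X-10.50 Y-3.00 E1.3383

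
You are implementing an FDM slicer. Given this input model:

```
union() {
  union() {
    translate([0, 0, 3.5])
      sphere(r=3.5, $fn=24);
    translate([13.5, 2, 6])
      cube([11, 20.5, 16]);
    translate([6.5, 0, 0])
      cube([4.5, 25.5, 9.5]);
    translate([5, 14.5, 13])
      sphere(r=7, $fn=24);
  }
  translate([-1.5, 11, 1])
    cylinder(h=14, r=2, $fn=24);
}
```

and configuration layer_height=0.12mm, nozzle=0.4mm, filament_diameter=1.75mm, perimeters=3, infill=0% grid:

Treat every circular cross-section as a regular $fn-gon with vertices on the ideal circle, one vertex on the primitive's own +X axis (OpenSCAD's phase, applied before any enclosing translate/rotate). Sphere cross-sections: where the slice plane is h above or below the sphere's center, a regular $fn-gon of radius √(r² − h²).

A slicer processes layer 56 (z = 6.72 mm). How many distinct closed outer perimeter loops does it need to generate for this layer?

At z = 6.72 mm: the sphere: section is a regular 24-gon, circumradius = √(r²−h²) = √(3.5²−3.22²) = 1.372; the cube at (13.5, 2) is present — its section is the full 11×20.5 rectangle; the cube at (6.5, 0) (footprint 4.5×25.5) is included at this height; the r=7 sphere at (5, 14.5) slices to a regular 24-gon of circumradius 3.092 (√(r²−h²) with h=6.28 from center); Combining (union): the regions partially overlap (shared area 6.01 mm²), so overlapping operands fuse into one piece — 3 connected regions; the r=2 cylinder at (-1.5, 11) contributes a regular 24-gon of circumradius 2; Merging all regions: the 2 present regions are separate (no shared area or edge), so areas and boundary lengths simply add and each stays a separate island — 4 connected regions. The result has 4 disconnected regions.

4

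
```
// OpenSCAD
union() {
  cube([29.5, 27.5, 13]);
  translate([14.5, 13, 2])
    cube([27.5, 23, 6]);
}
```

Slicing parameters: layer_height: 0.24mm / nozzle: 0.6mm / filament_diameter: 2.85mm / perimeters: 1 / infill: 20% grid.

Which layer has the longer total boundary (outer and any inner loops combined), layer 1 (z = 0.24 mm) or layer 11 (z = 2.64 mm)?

Layer 1 (z = 0.24): the cube is present — its section is the full 29.5×27.5 rectangle (perimeter 114.00 mm); the cube at (14.5, 13) is absent (z outside [2, 8]); Merging all regions: only the 29.5×27.5 cube is present, so the union is just that shape — boundary = 114.00 mm. So its perimeter = 114.00 mm. Layer 11 (z = 2.64): the 29.5×27.5 cube contributes its full rectangle (perimeter 114.00 mm); the cube at (14.5, 13) (footprint 27.5×23) is included at this height (perimeter 101.00 mm); Taking the union: the regions partially overlap (shared area 217.50 mm²), so the edge portions inside another operand are dropped and the merged outline is re-measured after clipping — boundary = 156.00 mm. So its perimeter = 156.00 mm. Layer 11 is larger (156.00 vs 114.00 mm).

layer 11 (z = 2.64 mm)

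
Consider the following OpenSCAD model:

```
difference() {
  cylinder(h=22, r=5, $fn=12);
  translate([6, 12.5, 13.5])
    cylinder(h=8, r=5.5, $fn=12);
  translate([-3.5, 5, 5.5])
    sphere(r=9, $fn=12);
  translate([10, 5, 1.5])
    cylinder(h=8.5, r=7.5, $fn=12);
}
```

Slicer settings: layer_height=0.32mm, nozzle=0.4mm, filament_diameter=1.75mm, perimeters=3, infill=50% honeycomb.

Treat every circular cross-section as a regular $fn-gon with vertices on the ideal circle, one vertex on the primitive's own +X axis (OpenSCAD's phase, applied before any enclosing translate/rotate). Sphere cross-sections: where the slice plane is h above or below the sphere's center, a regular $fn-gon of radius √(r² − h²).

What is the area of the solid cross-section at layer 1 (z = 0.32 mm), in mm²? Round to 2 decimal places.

At z = 0.32 mm: the r=5 cylinder contributes a regular 12-gon of circumradius 5 (area = (12/2)·5.000²·sin(360°/12) = 75.00 mm²); the cylinder at (6, 12.5) is absent (z outside [13.5, 21.5]); the r=9 sphere at (-3.5, 5) contributes a regular 12-gon of circumradius √(9²−5.18²) = 7.360 (area = (12/2)·7.360²·sin(360°/12) = 162.50 mm²); the cylinder at (10, 5) does not reach this height (z outside [1.5, 10]); Subtracting the remaining from the first: starting from the r=5 cylinder (75.00 mm²), the r=9 sphere at (-3.5, 5) partially overlaps it — only the 42.32 mm² overlap (of its 162.50 mm²) is removed, clipping the outline — area = 32.68 mm². Overall, the cross-section is a single solid region. Net area = 32.68 mm².

32.68 mm²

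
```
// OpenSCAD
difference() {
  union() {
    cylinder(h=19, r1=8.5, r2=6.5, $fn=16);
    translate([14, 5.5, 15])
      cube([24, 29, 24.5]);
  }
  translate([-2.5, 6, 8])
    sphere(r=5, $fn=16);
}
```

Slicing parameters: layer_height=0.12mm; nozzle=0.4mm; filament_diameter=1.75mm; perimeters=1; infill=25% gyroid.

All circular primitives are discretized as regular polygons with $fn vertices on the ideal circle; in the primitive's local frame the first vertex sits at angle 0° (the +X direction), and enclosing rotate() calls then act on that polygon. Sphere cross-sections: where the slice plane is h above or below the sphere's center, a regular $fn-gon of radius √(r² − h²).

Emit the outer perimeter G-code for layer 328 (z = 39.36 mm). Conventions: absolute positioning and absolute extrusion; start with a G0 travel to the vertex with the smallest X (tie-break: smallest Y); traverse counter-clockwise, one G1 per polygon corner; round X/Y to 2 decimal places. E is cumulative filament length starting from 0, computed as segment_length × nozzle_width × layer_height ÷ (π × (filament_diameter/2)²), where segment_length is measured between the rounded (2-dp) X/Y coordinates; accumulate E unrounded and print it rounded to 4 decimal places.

At z = 39.36 mm: the cone is not intersected at this z (z outside [0, 19]); the cube at (14, 5.5) (footprint 24×29) is included at this height; Merging all regions: only the 24×29 cube at (14, 5.5) is present, so the union is just that shape — 1 connected region; the sphere at (-2.5, 6) is absent (|z−center|=31.360 > r=5); After the difference (first − rest): none of the subtracted shapes is present at this height, so that combined region is unchanged — 1 connected region. The outline is a single polygon with 4 vertices. Extrusion per mm of travel: 0.4 × 0.12 / (π × 0.875²) = 0.019956. Accumulating E over each segment gives final E = 2.1153.

G0 X14.00 Y5.50 Z39.36
G1 X38.00 Y5.50 E0.4789
G1 X38.00 Y34.50 E1.0577
G1 X14.00 Y34.50 E1.5366
G1 X14.00 Y5.50 E2.1153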